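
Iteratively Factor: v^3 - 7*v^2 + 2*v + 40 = (v + 2)*(v^2 - 9*v + 20) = (v - 4)*(v + 2)*(v - 5)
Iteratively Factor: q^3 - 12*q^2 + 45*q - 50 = (q - 5)*(q^2 - 7*q + 10) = (q - 5)^2*(q - 2)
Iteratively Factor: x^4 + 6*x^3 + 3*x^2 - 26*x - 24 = (x + 1)*(x^3 + 5*x^2 - 2*x - 24) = (x + 1)*(x + 4)*(x^2 + x - 6) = (x + 1)*(x + 3)*(x + 4)*(x - 2)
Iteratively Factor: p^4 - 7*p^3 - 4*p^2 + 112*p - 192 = (p + 4)*(p^3 - 11*p^2 + 40*p - 48) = (p - 4)*(p + 4)*(p^2 - 7*p + 12) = (p - 4)*(p - 3)*(p + 4)*(p - 4)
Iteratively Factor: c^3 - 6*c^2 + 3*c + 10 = (c - 5)*(c^2 - c - 2) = (c - 5)*(c - 2)*(c + 1)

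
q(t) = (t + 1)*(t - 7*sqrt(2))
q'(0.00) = -8.90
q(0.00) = -9.90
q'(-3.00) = -14.90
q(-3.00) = 25.80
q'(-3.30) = -15.50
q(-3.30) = 30.36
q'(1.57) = -5.76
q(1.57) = -21.41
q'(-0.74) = -10.38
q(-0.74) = -2.77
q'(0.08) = -8.74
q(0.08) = -10.61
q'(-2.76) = -14.42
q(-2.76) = 22.28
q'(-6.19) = -21.28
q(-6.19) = 83.50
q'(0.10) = -8.70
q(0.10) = -10.78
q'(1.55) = -5.80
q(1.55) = -21.29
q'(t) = 2*t - 7*sqrt(2) + 1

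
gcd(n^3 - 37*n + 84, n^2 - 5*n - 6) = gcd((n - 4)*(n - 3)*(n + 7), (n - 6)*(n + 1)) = 1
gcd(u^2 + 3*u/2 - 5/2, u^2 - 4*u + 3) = u - 1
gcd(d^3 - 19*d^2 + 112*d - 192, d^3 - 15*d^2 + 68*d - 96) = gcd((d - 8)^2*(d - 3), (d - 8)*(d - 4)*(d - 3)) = d^2 - 11*d + 24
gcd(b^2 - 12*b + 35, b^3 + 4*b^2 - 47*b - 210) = b - 7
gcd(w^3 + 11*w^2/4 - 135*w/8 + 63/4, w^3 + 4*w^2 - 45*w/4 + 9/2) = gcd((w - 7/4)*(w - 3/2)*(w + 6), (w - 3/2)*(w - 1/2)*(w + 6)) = w^2 + 9*w/2 - 9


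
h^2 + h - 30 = (h - 5)*(h + 6)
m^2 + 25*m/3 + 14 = (m + 7/3)*(m + 6)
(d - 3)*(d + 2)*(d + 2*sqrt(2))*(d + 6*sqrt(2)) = d^4 - d^3 + 8*sqrt(2)*d^3 - 8*sqrt(2)*d^2 + 18*d^2 - 48*sqrt(2)*d - 24*d - 144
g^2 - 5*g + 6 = (g - 3)*(g - 2)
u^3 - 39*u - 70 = (u - 7)*(u + 2)*(u + 5)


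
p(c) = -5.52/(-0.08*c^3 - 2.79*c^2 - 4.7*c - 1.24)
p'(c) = -5.52*(0.24*c^2 + 5.58*c + 4.7)/(-0.08*c^3 - 2.79*c^2 - 4.7*c - 1.24)^2 = (-1.3248*c^2 - 30.8016*c - 25.944)/(0.08*c^3 + 2.79*c^2 + 4.7*c + 1.24)^2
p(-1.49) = 33.16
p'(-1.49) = 613.98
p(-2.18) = 1.61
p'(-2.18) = 2.98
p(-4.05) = 0.24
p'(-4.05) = 0.15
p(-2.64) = 0.81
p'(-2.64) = 1.00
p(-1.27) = -14.05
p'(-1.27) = 71.51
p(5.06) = 0.05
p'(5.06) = -0.02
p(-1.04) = -7.66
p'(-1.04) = 8.97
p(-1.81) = 3.95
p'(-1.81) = 13.01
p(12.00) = 0.01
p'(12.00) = -0.00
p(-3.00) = 0.55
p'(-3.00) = 0.54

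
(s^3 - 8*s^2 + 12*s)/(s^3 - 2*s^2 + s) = (s^2 - 8*s + 12)/(s^2 - 2*s + 1)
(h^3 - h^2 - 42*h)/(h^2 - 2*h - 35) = h*(h + 6)/(h + 5)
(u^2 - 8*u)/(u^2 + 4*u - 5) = u*(u - 8)/(u^2 + 4*u - 5)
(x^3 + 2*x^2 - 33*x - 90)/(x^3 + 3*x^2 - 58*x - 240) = (x^2 - 3*x - 18)/(x^2 - 2*x - 48)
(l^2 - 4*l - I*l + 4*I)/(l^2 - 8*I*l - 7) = (l - 4)/(l - 7*I)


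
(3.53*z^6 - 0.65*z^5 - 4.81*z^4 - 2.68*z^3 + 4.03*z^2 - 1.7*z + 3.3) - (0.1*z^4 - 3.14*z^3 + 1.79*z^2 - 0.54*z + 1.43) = 3.53*z^6 - 0.65*z^5 - 4.91*z^4 + 0.46*z^3 + 2.24*z^2 - 1.16*z + 1.87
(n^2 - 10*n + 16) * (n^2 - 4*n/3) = n^4 - 34*n^3/3 + 88*n^2/3 - 64*n/3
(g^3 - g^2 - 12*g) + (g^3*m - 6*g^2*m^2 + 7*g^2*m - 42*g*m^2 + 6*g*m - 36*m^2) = g^3*m + g^3 - 6*g^2*m^2 + 7*g^2*m - g^2 - 42*g*m^2 + 6*g*m - 12*g - 36*m^2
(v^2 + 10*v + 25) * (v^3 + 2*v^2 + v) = v^5 + 12*v^4 + 46*v^3 + 60*v^2 + 25*v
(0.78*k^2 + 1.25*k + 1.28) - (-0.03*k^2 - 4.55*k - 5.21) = 0.81*k^2 + 5.8*k + 6.49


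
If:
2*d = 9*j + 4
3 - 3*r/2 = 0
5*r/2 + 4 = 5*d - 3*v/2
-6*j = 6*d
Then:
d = 4/11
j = -4/11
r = 2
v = -158/33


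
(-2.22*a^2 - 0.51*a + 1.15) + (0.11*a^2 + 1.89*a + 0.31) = -2.11*a^2 + 1.38*a + 1.46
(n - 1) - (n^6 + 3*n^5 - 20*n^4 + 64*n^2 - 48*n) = -n^6 - 3*n^5 + 20*n^4 - 64*n^2 + 49*n - 1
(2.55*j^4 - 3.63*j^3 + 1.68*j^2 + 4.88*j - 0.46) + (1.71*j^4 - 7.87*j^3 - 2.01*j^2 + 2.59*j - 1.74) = 4.26*j^4 - 11.5*j^3 - 0.33*j^2 + 7.47*j - 2.2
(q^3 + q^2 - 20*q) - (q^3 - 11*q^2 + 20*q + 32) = 12*q^2 - 40*q - 32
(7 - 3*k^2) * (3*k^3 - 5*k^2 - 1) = -9*k^5 + 15*k^4 + 21*k^3 - 32*k^2 - 7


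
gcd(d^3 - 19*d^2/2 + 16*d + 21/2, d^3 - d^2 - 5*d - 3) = d - 3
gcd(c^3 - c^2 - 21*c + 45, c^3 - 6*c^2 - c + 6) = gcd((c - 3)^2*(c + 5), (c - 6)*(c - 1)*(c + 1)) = 1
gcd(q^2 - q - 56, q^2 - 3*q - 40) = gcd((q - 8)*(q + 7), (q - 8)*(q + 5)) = q - 8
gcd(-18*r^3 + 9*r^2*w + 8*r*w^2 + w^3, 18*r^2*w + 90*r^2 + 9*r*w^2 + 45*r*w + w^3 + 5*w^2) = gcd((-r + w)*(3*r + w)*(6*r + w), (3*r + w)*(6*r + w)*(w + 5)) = 18*r^2 + 9*r*w + w^2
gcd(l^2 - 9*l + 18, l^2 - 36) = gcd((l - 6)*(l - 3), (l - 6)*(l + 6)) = l - 6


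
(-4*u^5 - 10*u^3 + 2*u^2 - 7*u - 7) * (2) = -8*u^5 - 20*u^3 + 4*u^2 - 14*u - 14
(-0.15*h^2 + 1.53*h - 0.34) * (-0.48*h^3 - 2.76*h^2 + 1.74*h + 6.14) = 0.072*h^5 - 0.3204*h^4 - 4.3206*h^3 + 2.6796*h^2 + 8.8026*h - 2.0876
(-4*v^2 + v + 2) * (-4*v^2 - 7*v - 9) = 16*v^4 + 24*v^3 + 21*v^2 - 23*v - 18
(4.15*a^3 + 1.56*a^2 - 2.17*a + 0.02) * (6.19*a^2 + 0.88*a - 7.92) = 25.6885*a^5 + 13.3084*a^4 - 44.9275*a^3 - 14.141*a^2 + 17.204*a - 0.1584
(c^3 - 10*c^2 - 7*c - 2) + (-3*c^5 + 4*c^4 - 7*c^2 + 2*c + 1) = -3*c^5 + 4*c^4 + c^3 - 17*c^2 - 5*c - 1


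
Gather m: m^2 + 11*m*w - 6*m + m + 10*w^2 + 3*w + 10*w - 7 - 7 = m^2 + m*(11*w - 5) + 10*w^2 + 13*w - 14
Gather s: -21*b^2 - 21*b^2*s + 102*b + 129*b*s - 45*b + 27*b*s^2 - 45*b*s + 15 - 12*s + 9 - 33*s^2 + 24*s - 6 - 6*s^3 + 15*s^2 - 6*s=-21*b^2 + 57*b - 6*s^3 + s^2*(27*b - 18) + s*(-21*b^2 + 84*b + 6) + 18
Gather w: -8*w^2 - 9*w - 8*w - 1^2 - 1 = -8*w^2 - 17*w - 2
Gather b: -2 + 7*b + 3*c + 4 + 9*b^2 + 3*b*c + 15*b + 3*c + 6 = 9*b^2 + b*(3*c + 22) + 6*c + 8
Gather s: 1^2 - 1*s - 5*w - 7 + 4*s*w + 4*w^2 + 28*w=s*(4*w - 1) + 4*w^2 + 23*w - 6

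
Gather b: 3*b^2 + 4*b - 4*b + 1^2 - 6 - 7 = 3*b^2 - 12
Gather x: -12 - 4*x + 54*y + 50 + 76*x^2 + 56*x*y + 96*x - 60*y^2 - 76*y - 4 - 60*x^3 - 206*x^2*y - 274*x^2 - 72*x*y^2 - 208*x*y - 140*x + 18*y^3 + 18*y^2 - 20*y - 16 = -60*x^3 + x^2*(-206*y - 198) + x*(-72*y^2 - 152*y - 48) + 18*y^3 - 42*y^2 - 42*y + 18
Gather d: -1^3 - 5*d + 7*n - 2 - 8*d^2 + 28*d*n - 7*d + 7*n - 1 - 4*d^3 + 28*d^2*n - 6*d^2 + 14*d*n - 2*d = -4*d^3 + d^2*(28*n - 14) + d*(42*n - 14) + 14*n - 4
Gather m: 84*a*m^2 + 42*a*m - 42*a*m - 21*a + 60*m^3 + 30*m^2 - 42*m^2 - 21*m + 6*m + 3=-21*a + 60*m^3 + m^2*(84*a - 12) - 15*m + 3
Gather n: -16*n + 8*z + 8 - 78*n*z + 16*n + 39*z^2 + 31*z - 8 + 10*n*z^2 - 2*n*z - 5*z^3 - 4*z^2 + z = n*(10*z^2 - 80*z) - 5*z^3 + 35*z^2 + 40*z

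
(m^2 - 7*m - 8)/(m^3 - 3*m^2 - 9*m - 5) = (m - 8)/(m^2 - 4*m - 5)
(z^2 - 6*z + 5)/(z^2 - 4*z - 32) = (-z^2 + 6*z - 5)/(-z^2 + 4*z + 32)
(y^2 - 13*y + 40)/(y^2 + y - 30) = (y - 8)/(y + 6)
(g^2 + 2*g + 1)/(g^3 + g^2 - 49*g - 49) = (g + 1)/(g^2 - 49)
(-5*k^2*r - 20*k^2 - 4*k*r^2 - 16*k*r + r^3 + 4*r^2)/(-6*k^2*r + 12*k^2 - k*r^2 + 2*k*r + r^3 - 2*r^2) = (5*k^2*r + 20*k^2 + 4*k*r^2 + 16*k*r - r^3 - 4*r^2)/(6*k^2*r - 12*k^2 + k*r^2 - 2*k*r - r^3 + 2*r^2)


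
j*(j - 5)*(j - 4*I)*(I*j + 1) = I*j^4 + 5*j^3 - 5*I*j^3 - 25*j^2 - 4*I*j^2 + 20*I*j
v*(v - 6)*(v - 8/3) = v^3 - 26*v^2/3 + 16*v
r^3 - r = r*(r - 1)*(r + 1)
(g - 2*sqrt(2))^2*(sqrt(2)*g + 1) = sqrt(2)*g^3 - 7*g^2 + 4*sqrt(2)*g + 8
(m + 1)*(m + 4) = m^2 + 5*m + 4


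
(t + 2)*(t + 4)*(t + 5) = t^3 + 11*t^2 + 38*t + 40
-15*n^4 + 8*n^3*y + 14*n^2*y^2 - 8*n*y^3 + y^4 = (-5*n + y)*(-3*n + y)*(-n + y)*(n + y)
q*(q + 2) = q^2 + 2*q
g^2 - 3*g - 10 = (g - 5)*(g + 2)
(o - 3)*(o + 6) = o^2 + 3*o - 18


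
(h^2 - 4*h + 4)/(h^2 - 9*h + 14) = (h - 2)/(h - 7)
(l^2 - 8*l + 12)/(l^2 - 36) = (l - 2)/(l + 6)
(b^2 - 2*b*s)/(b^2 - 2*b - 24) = b*(-b + 2*s)/(-b^2 + 2*b + 24)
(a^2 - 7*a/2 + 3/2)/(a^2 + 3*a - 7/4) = 2*(a - 3)/(2*a + 7)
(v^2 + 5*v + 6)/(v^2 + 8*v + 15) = (v + 2)/(v + 5)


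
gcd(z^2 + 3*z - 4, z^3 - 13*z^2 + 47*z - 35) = z - 1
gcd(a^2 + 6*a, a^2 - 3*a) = a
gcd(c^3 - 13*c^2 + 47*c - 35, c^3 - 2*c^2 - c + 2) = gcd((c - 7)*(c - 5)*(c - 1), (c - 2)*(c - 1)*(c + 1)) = c - 1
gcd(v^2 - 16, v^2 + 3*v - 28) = v - 4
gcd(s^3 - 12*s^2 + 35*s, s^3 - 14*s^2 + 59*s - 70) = s^2 - 12*s + 35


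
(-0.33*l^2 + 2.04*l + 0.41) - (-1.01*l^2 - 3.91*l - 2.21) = 0.68*l^2 + 5.95*l + 2.62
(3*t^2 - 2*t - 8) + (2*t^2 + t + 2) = 5*t^2 - t - 6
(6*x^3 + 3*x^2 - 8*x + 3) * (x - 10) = 6*x^4 - 57*x^3 - 38*x^2 + 83*x - 30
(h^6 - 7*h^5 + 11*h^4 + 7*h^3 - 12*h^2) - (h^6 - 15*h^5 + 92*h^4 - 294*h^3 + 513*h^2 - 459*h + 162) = 8*h^5 - 81*h^4 + 301*h^3 - 525*h^2 + 459*h - 162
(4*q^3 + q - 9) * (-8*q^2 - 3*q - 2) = -32*q^5 - 12*q^4 - 16*q^3 + 69*q^2 + 25*q + 18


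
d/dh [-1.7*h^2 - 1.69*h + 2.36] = -3.4*h - 1.69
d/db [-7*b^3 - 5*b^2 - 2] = b*(-21*b - 10)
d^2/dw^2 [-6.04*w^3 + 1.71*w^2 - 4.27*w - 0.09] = 3.42 - 36.24*w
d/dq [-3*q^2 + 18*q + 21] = 18 - 6*q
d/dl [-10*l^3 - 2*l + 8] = -30*l^2 - 2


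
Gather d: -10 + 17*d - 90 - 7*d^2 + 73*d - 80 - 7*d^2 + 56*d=-14*d^2 + 146*d - 180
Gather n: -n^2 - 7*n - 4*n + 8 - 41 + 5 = -n^2 - 11*n - 28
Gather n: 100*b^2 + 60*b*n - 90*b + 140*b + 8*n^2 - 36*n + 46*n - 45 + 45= 100*b^2 + 50*b + 8*n^2 + n*(60*b + 10)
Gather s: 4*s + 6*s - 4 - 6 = 10*s - 10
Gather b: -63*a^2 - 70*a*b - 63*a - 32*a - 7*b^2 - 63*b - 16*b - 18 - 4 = -63*a^2 - 95*a - 7*b^2 + b*(-70*a - 79) - 22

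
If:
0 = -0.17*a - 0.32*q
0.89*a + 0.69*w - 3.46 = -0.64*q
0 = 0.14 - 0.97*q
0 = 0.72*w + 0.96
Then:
No Solution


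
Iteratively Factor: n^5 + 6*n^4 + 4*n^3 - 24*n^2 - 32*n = (n + 4)*(n^4 + 2*n^3 - 4*n^2 - 8*n) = (n - 2)*(n + 4)*(n^3 + 4*n^2 + 4*n) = (n - 2)*(n + 2)*(n + 4)*(n^2 + 2*n) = n*(n - 2)*(n + 2)*(n + 4)*(n + 2)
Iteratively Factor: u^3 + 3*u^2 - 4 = (u + 2)*(u^2 + u - 2) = (u - 1)*(u + 2)*(u + 2)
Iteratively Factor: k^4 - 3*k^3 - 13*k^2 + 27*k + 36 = (k + 1)*(k^3 - 4*k^2 - 9*k + 36) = (k - 4)*(k + 1)*(k^2 - 9) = (k - 4)*(k + 1)*(k + 3)*(k - 3)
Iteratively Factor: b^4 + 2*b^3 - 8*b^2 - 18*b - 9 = (b + 3)*(b^3 - b^2 - 5*b - 3) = (b + 1)*(b + 3)*(b^2 - 2*b - 3) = (b + 1)^2*(b + 3)*(b - 3)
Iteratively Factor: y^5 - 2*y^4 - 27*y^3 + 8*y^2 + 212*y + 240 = (y - 4)*(y^4 + 2*y^3 - 19*y^2 - 68*y - 60) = (y - 4)*(y + 3)*(y^3 - y^2 - 16*y - 20) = (y - 4)*(y + 2)*(y + 3)*(y^2 - 3*y - 10) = (y - 4)*(y + 2)^2*(y + 3)*(y - 5)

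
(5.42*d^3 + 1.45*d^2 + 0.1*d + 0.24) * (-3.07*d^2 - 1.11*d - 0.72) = -16.6394*d^5 - 10.4677*d^4 - 5.8189*d^3 - 1.8918*d^2 - 0.3384*d - 0.1728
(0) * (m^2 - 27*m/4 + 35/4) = 0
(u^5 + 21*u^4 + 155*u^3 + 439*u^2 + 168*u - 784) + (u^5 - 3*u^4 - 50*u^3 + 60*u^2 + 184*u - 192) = 2*u^5 + 18*u^4 + 105*u^3 + 499*u^2 + 352*u - 976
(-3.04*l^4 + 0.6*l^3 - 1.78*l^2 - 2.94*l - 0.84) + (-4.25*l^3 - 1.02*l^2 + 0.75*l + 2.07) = -3.04*l^4 - 3.65*l^3 - 2.8*l^2 - 2.19*l + 1.23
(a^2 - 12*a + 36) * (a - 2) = a^3 - 14*a^2 + 60*a - 72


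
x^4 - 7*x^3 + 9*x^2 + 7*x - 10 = (x - 5)*(x - 2)*(x - 1)*(x + 1)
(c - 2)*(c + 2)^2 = c^3 + 2*c^2 - 4*c - 8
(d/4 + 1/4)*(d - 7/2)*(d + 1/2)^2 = d^4/4 - 3*d^3/8 - 23*d^2/16 - 33*d/32 - 7/32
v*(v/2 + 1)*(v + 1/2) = v^3/2 + 5*v^2/4 + v/2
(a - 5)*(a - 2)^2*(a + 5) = a^4 - 4*a^3 - 21*a^2 + 100*a - 100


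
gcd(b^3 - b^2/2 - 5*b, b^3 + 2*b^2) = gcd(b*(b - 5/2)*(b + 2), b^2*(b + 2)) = b^2 + 2*b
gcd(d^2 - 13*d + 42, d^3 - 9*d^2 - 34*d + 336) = d - 7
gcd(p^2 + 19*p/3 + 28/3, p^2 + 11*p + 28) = p + 4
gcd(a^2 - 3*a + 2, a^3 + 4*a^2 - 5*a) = a - 1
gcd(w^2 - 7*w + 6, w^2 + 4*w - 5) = w - 1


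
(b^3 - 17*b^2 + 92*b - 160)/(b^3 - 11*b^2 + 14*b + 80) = (b - 4)/(b + 2)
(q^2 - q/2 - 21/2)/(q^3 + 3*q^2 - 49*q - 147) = (q - 7/2)/(q^2 - 49)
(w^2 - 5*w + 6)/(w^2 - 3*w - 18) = (-w^2 + 5*w - 6)/(-w^2 + 3*w + 18)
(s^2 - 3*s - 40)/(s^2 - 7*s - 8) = (s + 5)/(s + 1)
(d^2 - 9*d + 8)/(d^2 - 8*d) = (d - 1)/d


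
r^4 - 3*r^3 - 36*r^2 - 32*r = r*(r - 8)*(r + 1)*(r + 4)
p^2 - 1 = (p - 1)*(p + 1)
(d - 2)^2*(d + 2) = d^3 - 2*d^2 - 4*d + 8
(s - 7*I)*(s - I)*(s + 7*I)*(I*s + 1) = I*s^4 + 2*s^3 + 48*I*s^2 + 98*s - 49*I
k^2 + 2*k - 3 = (k - 1)*(k + 3)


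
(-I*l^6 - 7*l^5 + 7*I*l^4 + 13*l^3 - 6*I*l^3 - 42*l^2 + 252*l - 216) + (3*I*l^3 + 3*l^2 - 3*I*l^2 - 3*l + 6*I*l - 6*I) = -I*l^6 - 7*l^5 + 7*I*l^4 + 13*l^3 - 3*I*l^3 - 39*l^2 - 3*I*l^2 + 249*l + 6*I*l - 216 - 6*I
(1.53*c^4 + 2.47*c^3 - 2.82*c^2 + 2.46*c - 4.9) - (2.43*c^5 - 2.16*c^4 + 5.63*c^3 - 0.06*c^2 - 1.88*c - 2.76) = -2.43*c^5 + 3.69*c^4 - 3.16*c^3 - 2.76*c^2 + 4.34*c - 2.14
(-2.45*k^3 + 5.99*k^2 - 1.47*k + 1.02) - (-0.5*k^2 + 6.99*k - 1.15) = -2.45*k^3 + 6.49*k^2 - 8.46*k + 2.17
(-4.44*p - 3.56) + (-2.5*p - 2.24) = -6.94*p - 5.8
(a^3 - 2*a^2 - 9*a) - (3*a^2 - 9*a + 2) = a^3 - 5*a^2 - 2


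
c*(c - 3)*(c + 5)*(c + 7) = c^4 + 9*c^3 - c^2 - 105*c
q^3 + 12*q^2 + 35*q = q*(q + 5)*(q + 7)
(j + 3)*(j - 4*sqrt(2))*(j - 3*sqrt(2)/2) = j^3 - 11*sqrt(2)*j^2/2 + 3*j^2 - 33*sqrt(2)*j/2 + 12*j + 36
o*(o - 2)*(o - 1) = o^3 - 3*o^2 + 2*o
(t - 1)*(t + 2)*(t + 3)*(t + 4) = t^4 + 8*t^3 + 17*t^2 - 2*t - 24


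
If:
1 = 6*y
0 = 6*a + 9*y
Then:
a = -1/4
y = 1/6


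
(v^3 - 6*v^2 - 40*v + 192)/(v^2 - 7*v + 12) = (v^2 - 2*v - 48)/(v - 3)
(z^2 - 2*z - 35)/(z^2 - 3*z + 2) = (z^2 - 2*z - 35)/(z^2 - 3*z + 2)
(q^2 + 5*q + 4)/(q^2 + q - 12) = (q + 1)/(q - 3)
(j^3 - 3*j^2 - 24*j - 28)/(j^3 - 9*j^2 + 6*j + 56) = (j + 2)/(j - 4)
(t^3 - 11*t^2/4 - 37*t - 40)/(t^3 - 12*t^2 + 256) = (t + 5/4)/(t - 8)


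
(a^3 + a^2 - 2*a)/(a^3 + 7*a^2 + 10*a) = (a - 1)/(a + 5)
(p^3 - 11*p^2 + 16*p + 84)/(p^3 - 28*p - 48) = (p - 7)/(p + 4)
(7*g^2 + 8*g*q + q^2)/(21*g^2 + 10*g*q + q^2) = (g + q)/(3*g + q)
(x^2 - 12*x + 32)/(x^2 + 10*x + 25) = (x^2 - 12*x + 32)/(x^2 + 10*x + 25)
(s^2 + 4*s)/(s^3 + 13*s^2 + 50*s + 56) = s/(s^2 + 9*s + 14)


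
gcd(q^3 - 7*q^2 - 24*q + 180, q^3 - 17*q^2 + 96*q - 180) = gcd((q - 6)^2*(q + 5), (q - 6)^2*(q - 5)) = q^2 - 12*q + 36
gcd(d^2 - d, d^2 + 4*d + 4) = 1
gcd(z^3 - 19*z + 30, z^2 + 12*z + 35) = z + 5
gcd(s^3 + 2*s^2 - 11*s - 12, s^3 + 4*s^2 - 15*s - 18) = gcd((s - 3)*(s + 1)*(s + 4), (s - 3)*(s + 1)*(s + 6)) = s^2 - 2*s - 3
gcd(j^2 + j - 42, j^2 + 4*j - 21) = j + 7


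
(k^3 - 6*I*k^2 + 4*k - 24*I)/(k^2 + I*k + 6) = (k^2 - 4*I*k + 12)/(k + 3*I)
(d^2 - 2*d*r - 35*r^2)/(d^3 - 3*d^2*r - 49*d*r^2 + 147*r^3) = (-d - 5*r)/(-d^2 - 4*d*r + 21*r^2)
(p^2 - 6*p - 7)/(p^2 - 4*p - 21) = (p + 1)/(p + 3)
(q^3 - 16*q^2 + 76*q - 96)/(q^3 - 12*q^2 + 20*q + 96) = (q - 2)/(q + 2)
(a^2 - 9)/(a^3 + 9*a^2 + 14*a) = (a^2 - 9)/(a*(a^2 + 9*a + 14))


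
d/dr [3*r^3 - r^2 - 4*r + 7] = 9*r^2 - 2*r - 4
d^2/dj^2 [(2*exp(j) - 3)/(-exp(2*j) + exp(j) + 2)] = (-2*exp(4*j) + 10*exp(3*j) - 33*exp(2*j) + 31*exp(j) - 14)*exp(j)/(exp(6*j) - 3*exp(5*j) - 3*exp(4*j) + 11*exp(3*j) + 6*exp(2*j) - 12*exp(j) - 8)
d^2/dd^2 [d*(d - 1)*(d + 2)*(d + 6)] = 12*d^2 + 42*d + 8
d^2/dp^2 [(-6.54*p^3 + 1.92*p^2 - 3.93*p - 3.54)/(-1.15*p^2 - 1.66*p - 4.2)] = (-1.4210854715202e-14*p^4 - 9.407742*p^3 + 357.31278*p^2 + 618.84936*p - 137.224272)/(1.520875*p^6 + 6.58605*p^5 + 26.17032*p^4 + 52.681096*p^3 + 95.57856*p^2 + 87.8472*p + 74.088)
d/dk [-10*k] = -10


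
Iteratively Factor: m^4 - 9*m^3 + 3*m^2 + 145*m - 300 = (m - 3)*(m^3 - 6*m^2 - 15*m + 100) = (m - 5)*(m - 3)*(m^2 - m - 20) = (m - 5)*(m - 3)*(m + 4)*(m - 5)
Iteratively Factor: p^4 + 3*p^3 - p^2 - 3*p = (p)*(p^3 + 3*p^2 - p - 3) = p*(p - 1)*(p^2 + 4*p + 3) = p*(p - 1)*(p + 3)*(p + 1)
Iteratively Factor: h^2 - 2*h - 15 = (h + 3)*(h - 5)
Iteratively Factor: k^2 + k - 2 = (k + 2)*(k - 1)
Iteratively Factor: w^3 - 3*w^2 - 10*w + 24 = (w - 2)*(w^2 - w - 12) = (w - 4)*(w - 2)*(w + 3)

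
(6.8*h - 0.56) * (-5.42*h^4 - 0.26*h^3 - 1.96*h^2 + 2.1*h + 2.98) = -36.856*h^5 + 1.2672*h^4 - 13.1824*h^3 + 15.3776*h^2 + 19.088*h - 1.6688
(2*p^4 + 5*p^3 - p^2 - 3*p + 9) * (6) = 12*p^4 + 30*p^3 - 6*p^2 - 18*p + 54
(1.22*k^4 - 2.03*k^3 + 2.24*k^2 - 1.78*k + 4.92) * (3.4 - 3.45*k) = -4.209*k^5 + 11.1515*k^4 - 14.63*k^3 + 13.757*k^2 - 23.026*k + 16.728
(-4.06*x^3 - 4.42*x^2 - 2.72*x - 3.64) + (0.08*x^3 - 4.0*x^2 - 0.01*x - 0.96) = -3.98*x^3 - 8.42*x^2 - 2.73*x - 4.6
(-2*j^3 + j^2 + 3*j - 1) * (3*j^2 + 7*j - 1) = -6*j^5 - 11*j^4 + 18*j^3 + 17*j^2 - 10*j + 1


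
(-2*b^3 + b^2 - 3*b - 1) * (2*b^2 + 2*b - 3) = -4*b^5 - 2*b^4 + 2*b^3 - 11*b^2 + 7*b + 3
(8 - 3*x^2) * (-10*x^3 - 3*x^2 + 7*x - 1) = 30*x^5 + 9*x^4 - 101*x^3 - 21*x^2 + 56*x - 8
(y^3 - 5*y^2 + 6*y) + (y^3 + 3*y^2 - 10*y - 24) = 2*y^3 - 2*y^2 - 4*y - 24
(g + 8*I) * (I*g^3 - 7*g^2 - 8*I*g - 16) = I*g^4 - 15*g^3 - 64*I*g^2 + 48*g - 128*I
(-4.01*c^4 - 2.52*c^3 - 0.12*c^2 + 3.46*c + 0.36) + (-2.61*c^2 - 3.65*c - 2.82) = -4.01*c^4 - 2.52*c^3 - 2.73*c^2 - 0.19*c - 2.46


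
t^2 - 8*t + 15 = (t - 5)*(t - 3)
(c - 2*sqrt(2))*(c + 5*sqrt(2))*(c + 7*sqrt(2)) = c^3 + 10*sqrt(2)*c^2 + 22*c - 140*sqrt(2)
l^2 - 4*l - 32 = (l - 8)*(l + 4)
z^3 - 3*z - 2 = (z - 2)*(z + 1)^2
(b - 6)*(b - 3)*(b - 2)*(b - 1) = b^4 - 12*b^3 + 47*b^2 - 72*b + 36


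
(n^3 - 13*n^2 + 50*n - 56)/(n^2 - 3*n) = (n^3 - 13*n^2 + 50*n - 56)/(n*(n - 3))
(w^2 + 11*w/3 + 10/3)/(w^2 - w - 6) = (w + 5/3)/(w - 3)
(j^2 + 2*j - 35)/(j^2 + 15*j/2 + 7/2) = 2*(j - 5)/(2*j + 1)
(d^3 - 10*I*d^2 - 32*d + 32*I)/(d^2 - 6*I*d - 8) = d - 4*I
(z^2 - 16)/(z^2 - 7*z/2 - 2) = 2*(z + 4)/(2*z + 1)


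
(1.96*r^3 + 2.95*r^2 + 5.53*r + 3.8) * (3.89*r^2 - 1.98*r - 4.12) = 7.6244*r^5 + 7.5947*r^4 + 7.5955*r^3 - 8.3214*r^2 - 30.3076*r - 15.656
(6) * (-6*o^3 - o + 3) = -36*o^3 - 6*o + 18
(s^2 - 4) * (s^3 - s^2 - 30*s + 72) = s^5 - s^4 - 34*s^3 + 76*s^2 + 120*s - 288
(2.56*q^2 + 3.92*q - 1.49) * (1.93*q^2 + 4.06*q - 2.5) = 4.9408*q^4 + 17.9592*q^3 + 6.6395*q^2 - 15.8494*q + 3.725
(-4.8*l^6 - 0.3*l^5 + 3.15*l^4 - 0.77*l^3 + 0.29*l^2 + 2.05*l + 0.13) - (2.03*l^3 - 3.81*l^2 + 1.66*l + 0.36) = -4.8*l^6 - 0.3*l^5 + 3.15*l^4 - 2.8*l^3 + 4.1*l^2 + 0.39*l - 0.23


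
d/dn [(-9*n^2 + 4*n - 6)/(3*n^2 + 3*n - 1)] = (-39*n^2 + 54*n + 14)/(9*n^4 + 18*n^3 + 3*n^2 - 6*n + 1)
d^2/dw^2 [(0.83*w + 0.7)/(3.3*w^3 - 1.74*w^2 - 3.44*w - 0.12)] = (54.2322*w^5 + 62.88084*w^4 - 40.440264*w^3 - 31.01832*w^2 + 25.762896*w + 15.589472)/(35.937*w^9 - 56.8458*w^8 - 82.41156*w^7 + 109.326456*w^6 + 90.042048*w^5 - 54.687888*w^4 - 44.874656*w^3 - 4.335264*w^2 - 0.148608*w - 0.001728)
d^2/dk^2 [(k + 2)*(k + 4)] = 2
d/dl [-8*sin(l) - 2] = -8*cos(l)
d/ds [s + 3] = 1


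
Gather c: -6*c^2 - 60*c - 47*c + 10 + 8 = -6*c^2 - 107*c + 18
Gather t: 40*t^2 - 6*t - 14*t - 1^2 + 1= 40*t^2 - 20*t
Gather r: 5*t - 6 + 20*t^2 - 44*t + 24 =20*t^2 - 39*t + 18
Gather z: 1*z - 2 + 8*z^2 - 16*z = 8*z^2 - 15*z - 2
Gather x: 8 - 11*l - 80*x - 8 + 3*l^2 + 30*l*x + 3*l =3*l^2 - 8*l + x*(30*l - 80)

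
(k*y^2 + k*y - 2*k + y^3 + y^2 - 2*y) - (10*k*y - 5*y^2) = k*y^2 - 9*k*y - 2*k + y^3 + 6*y^2 - 2*y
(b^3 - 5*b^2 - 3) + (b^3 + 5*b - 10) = 2*b^3 - 5*b^2 + 5*b - 13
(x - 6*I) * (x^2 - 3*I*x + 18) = x^3 - 9*I*x^2 - 108*I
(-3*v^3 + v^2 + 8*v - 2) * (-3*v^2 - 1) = 9*v^5 - 3*v^4 - 21*v^3 + 5*v^2 - 8*v + 2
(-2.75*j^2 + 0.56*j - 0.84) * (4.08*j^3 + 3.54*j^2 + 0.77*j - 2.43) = -11.22*j^5 - 7.4502*j^4 - 3.5623*j^3 + 4.1401*j^2 - 2.0076*j + 2.0412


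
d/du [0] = 0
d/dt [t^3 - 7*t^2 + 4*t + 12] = 3*t^2 - 14*t + 4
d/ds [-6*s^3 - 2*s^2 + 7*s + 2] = -18*s^2 - 4*s + 7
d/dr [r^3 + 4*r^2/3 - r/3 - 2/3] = 3*r^2 + 8*r/3 - 1/3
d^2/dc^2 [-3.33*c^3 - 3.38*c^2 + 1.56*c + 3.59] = -19.98*c - 6.76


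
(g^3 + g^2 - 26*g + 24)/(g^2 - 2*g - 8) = (g^2 + 5*g - 6)/(g + 2)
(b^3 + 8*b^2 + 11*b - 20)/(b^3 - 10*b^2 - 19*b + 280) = (b^2 + 3*b - 4)/(b^2 - 15*b + 56)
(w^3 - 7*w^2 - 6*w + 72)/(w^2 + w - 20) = (w^2 - 3*w - 18)/(w + 5)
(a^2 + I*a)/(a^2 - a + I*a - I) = a/(a - 1)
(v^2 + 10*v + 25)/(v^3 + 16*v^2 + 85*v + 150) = 1/(v + 6)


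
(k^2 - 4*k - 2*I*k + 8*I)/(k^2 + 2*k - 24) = (k - 2*I)/(k + 6)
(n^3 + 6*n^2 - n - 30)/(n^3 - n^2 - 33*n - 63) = (n^2 + 3*n - 10)/(n^2 - 4*n - 21)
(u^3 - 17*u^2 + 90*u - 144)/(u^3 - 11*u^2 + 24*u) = (u - 6)/u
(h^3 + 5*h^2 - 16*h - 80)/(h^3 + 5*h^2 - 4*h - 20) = (h^2 - 16)/(h^2 - 4)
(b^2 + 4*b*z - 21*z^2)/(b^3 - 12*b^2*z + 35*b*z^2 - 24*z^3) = (b + 7*z)/(b^2 - 9*b*z + 8*z^2)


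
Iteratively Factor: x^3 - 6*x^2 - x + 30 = (x - 3)*(x^2 - 3*x - 10) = (x - 3)*(x + 2)*(x - 5)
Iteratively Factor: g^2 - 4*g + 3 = (g - 3)*(g - 1)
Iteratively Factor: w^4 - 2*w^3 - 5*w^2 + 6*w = (w - 3)*(w^3 + w^2 - 2*w) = (w - 3)*(w - 1)*(w^2 + 2*w) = w*(w - 3)*(w - 1)*(w + 2)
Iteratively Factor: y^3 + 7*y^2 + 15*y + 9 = (y + 3)*(y^2 + 4*y + 3) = (y + 3)^2*(y + 1)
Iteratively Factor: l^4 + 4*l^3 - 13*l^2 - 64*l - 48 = (l + 1)*(l^3 + 3*l^2 - 16*l - 48) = (l - 4)*(l + 1)*(l^2 + 7*l + 12) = (l - 4)*(l + 1)*(l + 4)*(l + 3)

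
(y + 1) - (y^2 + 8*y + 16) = -y^2 - 7*y - 15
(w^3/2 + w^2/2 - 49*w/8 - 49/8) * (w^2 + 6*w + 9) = w^5/2 + 7*w^4/2 + 11*w^3/8 - 307*w^2/8 - 735*w/8 - 441/8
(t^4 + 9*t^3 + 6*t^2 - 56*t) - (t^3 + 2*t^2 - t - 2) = t^4 + 8*t^3 + 4*t^2 - 55*t + 2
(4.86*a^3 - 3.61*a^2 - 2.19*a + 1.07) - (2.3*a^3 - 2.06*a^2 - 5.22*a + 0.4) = 2.56*a^3 - 1.55*a^2 + 3.03*a + 0.67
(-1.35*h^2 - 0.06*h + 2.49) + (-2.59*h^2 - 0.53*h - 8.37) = -3.94*h^2 - 0.59*h - 5.88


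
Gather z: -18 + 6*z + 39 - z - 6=5*z + 15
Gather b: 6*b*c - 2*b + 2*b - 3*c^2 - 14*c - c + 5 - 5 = 6*b*c - 3*c^2 - 15*c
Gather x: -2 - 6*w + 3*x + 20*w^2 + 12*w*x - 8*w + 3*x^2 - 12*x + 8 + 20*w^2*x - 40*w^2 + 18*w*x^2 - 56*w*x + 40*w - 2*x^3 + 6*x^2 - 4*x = -20*w^2 + 26*w - 2*x^3 + x^2*(18*w + 9) + x*(20*w^2 - 44*w - 13) + 6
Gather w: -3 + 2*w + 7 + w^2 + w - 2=w^2 + 3*w + 2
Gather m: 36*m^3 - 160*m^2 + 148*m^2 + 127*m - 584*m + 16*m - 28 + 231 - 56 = 36*m^3 - 12*m^2 - 441*m + 147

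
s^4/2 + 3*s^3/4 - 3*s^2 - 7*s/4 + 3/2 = (s/2 + 1/2)*(s - 2)*(s - 1/2)*(s + 3)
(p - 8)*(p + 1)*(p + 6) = p^3 - p^2 - 50*p - 48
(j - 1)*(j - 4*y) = j^2 - 4*j*y - j + 4*y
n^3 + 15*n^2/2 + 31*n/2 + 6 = (n + 1/2)*(n + 3)*(n + 4)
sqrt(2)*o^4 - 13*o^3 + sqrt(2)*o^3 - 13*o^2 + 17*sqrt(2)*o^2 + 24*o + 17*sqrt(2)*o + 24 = (o + 1)*(o - 4*sqrt(2))*(o - 3*sqrt(2))*(sqrt(2)*o + 1)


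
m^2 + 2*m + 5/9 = (m + 1/3)*(m + 5/3)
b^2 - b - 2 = (b - 2)*(b + 1)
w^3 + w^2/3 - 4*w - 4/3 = (w - 2)*(w + 1/3)*(w + 2)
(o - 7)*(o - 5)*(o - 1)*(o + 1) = o^4 - 12*o^3 + 34*o^2 + 12*o - 35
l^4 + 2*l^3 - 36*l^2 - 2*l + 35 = (l - 5)*(l - 1)*(l + 1)*(l + 7)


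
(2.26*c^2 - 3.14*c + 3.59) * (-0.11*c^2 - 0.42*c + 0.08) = -0.2486*c^4 - 0.6038*c^3 + 1.1047*c^2 - 1.759*c + 0.2872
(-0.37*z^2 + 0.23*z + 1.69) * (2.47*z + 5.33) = -0.9139*z^3 - 1.404*z^2 + 5.4002*z + 9.0077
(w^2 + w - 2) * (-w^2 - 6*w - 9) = -w^4 - 7*w^3 - 13*w^2 + 3*w + 18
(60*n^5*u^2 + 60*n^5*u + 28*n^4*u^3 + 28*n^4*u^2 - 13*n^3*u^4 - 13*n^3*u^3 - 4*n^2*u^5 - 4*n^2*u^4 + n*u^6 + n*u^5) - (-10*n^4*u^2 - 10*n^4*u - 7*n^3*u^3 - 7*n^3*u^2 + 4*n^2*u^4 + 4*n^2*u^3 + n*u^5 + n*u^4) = 60*n^5*u^2 + 60*n^5*u + 28*n^4*u^3 + 38*n^4*u^2 + 10*n^4*u - 13*n^3*u^4 - 6*n^3*u^3 + 7*n^3*u^2 - 4*n^2*u^5 - 8*n^2*u^4 - 4*n^2*u^3 + n*u^6 - n*u^4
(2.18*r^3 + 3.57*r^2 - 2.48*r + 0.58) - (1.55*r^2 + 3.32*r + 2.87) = 2.18*r^3 + 2.02*r^2 - 5.8*r - 2.29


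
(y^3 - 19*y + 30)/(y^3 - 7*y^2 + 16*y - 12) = (y + 5)/(y - 2)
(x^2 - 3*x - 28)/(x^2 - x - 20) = (x - 7)/(x - 5)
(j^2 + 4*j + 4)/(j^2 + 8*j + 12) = (j + 2)/(j + 6)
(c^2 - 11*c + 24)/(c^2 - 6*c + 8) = (c^2 - 11*c + 24)/(c^2 - 6*c + 8)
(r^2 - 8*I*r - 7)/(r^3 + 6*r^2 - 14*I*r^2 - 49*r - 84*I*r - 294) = (r - I)/(r^2 + r*(6 - 7*I) - 42*I)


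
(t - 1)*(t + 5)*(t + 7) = t^3 + 11*t^2 + 23*t - 35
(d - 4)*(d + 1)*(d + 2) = d^3 - d^2 - 10*d - 8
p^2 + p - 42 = (p - 6)*(p + 7)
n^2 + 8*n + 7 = (n + 1)*(n + 7)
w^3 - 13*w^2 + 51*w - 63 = (w - 7)*(w - 3)^2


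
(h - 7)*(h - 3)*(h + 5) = h^3 - 5*h^2 - 29*h + 105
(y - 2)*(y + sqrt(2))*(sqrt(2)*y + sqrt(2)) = sqrt(2)*y^3 - sqrt(2)*y^2 + 2*y^2 - 2*sqrt(2)*y - 2*y - 4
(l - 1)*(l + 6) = l^2 + 5*l - 6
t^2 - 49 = (t - 7)*(t + 7)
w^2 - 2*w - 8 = (w - 4)*(w + 2)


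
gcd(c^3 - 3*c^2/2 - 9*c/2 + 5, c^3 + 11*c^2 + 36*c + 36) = c + 2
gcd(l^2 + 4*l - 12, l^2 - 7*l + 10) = l - 2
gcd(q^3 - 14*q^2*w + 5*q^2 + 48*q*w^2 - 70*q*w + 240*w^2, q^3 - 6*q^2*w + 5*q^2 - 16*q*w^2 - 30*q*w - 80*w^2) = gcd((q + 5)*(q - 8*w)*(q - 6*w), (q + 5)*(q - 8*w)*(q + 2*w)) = q^2 - 8*q*w + 5*q - 40*w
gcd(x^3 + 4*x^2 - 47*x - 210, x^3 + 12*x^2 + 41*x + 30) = x^2 + 11*x + 30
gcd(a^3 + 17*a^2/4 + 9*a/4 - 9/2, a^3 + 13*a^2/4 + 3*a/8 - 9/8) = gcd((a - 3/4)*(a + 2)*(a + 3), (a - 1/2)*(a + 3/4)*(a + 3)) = a + 3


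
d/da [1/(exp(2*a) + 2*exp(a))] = -(2*exp(a) + 2)*exp(-a)/(exp(a) + 2)^2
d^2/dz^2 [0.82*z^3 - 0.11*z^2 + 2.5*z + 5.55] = 4.92*z - 0.22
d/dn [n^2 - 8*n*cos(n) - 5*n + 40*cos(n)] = 8*n*sin(n) + 2*n - 40*sin(n) - 8*cos(n) - 5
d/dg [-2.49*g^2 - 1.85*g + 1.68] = -4.98*g - 1.85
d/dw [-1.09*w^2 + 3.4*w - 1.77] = 3.4 - 2.18*w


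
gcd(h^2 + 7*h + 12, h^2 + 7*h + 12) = h^2 + 7*h + 12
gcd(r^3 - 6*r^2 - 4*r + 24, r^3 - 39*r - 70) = r + 2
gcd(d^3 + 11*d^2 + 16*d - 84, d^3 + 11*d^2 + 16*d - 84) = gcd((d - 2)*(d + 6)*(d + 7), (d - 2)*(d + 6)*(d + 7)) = d^3 + 11*d^2 + 16*d - 84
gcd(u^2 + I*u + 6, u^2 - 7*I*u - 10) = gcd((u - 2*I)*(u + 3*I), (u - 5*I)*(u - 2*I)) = u - 2*I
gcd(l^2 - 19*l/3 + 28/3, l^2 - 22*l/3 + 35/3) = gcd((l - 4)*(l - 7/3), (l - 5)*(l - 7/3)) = l - 7/3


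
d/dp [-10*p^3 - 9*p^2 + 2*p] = -30*p^2 - 18*p + 2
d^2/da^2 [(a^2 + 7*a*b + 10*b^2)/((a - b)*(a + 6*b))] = 4*b*(a^3 + 24*a^2*b + 138*a*b^2 + 278*b^3)/(a^6 + 15*a^5*b + 57*a^4*b^2 - 55*a^3*b^3 - 342*a^2*b^4 + 540*a*b^5 - 216*b^6)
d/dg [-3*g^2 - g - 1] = -6*g - 1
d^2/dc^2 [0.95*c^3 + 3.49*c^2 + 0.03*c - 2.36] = 5.7*c + 6.98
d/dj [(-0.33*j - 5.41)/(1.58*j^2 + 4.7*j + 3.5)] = (0.5214*j^2 + 17.0956*j + 24.272)/(2.4964*j^4 + 14.852*j^3 + 33.15*j^2 + 32.9*j + 12.25)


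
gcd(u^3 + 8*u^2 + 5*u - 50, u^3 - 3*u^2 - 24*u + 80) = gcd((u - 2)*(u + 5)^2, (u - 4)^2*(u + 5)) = u + 5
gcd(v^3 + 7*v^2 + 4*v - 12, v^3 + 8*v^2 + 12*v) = v^2 + 8*v + 12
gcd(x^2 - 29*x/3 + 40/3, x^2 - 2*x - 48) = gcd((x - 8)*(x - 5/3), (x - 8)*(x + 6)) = x - 8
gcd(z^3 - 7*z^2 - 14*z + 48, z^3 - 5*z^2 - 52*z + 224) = z - 8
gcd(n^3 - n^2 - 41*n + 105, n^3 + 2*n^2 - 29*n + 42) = n^2 + 4*n - 21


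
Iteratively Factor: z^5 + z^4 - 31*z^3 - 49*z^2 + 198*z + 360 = (z - 5)*(z^4 + 6*z^3 - z^2 - 54*z - 72) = (z - 5)*(z + 3)*(z^3 + 3*z^2 - 10*z - 24) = (z - 5)*(z + 3)*(z + 4)*(z^2 - z - 6) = (z - 5)*(z - 3)*(z + 3)*(z + 4)*(z + 2)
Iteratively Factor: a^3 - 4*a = (a - 2)*(a^2 + 2*a) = (a - 2)*(a + 2)*(a)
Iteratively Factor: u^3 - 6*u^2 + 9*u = (u - 3)*(u^2 - 3*u) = (u - 3)^2*(u)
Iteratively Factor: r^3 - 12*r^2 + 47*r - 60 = (r - 5)*(r^2 - 7*r + 12) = (r - 5)*(r - 4)*(r - 3)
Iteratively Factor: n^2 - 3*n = (n)*(n - 3)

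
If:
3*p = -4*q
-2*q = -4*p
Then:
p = 0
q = 0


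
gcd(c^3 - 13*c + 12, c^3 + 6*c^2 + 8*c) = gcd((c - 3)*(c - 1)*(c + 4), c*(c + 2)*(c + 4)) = c + 4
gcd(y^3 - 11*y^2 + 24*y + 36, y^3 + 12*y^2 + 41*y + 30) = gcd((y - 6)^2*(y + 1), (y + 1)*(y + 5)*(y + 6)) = y + 1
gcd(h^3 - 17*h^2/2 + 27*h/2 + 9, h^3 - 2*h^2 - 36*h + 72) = h - 6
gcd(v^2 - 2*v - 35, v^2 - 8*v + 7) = v - 7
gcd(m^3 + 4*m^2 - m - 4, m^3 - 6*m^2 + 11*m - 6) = m - 1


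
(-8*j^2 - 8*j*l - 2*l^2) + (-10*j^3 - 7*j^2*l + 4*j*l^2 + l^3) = -10*j^3 - 7*j^2*l - 8*j^2 + 4*j*l^2 - 8*j*l + l^3 - 2*l^2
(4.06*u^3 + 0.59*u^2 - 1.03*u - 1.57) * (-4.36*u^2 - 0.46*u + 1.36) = -17.7016*u^5 - 4.44*u^4 + 9.741*u^3 + 8.1214*u^2 - 0.6786*u - 2.1352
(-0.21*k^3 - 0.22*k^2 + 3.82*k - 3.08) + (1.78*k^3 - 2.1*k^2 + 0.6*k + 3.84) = 1.57*k^3 - 2.32*k^2 + 4.42*k + 0.76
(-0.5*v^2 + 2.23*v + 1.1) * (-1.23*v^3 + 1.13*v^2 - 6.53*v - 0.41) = 0.615*v^5 - 3.3079*v^4 + 4.4319*v^3 - 13.1139*v^2 - 8.0973*v - 0.451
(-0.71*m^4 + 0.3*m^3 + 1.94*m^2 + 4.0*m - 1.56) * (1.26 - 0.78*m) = 0.5538*m^5 - 1.1286*m^4 - 1.1352*m^3 - 0.6756*m^2 + 6.2568*m - 1.9656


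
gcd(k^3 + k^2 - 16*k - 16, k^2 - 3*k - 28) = k + 4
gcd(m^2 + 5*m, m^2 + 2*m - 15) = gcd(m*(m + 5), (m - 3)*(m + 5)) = m + 5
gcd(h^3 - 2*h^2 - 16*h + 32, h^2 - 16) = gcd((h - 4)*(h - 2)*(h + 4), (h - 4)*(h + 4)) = h^2 - 16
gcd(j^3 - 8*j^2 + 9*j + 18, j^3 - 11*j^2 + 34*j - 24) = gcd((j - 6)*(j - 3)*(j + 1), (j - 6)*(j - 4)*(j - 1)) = j - 6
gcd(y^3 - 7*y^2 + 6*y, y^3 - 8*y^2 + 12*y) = y^2 - 6*y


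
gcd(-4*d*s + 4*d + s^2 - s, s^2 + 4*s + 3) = 1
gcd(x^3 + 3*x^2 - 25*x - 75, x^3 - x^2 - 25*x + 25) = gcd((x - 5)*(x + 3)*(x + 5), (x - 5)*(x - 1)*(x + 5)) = x^2 - 25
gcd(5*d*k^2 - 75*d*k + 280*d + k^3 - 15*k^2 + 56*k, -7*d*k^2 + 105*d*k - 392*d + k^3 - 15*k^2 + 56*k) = k^2 - 15*k + 56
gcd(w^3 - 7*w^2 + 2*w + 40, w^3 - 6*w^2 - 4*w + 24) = w + 2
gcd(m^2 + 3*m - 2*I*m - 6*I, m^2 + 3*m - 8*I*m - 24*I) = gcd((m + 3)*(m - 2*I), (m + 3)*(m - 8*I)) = m + 3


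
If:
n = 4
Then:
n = 4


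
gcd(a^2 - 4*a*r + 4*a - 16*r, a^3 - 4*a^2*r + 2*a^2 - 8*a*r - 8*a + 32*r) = -a^2 + 4*a*r - 4*a + 16*r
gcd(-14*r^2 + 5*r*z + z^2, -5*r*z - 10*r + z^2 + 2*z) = 1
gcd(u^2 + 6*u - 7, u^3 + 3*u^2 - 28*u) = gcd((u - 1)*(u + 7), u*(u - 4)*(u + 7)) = u + 7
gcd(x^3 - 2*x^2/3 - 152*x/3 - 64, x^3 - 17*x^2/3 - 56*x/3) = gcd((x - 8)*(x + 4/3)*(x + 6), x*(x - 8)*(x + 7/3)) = x - 8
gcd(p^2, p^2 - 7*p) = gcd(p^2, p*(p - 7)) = p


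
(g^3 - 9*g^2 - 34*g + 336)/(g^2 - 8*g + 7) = (g^2 - 2*g - 48)/(g - 1)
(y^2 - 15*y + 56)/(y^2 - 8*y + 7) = (y - 8)/(y - 1)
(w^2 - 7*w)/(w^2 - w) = (w - 7)/(w - 1)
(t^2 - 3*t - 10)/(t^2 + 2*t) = (t - 5)/t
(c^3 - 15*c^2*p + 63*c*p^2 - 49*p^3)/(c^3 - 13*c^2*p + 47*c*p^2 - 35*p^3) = (-c + 7*p)/(-c + 5*p)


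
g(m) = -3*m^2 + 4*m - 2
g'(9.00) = -50.00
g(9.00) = -209.00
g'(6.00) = -32.00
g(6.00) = -86.00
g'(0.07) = 3.58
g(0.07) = -1.73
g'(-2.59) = 19.54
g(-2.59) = -32.48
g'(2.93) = -13.58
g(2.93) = -16.03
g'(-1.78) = 14.68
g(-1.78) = -18.63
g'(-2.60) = 19.60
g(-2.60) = -32.68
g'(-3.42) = 24.52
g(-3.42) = -50.77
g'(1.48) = -4.88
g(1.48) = -2.65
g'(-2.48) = 18.88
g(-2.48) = -30.37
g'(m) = 4 - 6*m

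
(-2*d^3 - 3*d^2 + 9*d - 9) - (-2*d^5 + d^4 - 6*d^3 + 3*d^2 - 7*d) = 2*d^5 - d^4 + 4*d^3 - 6*d^2 + 16*d - 9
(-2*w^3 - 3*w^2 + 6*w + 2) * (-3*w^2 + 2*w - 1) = 6*w^5 + 5*w^4 - 22*w^3 + 9*w^2 - 2*w - 2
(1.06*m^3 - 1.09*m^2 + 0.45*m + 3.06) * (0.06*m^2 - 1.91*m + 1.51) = 0.0636*m^5 - 2.09*m^4 + 3.7095*m^3 - 2.3218*m^2 - 5.1651*m + 4.6206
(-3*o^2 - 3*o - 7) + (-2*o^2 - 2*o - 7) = -5*o^2 - 5*o - 14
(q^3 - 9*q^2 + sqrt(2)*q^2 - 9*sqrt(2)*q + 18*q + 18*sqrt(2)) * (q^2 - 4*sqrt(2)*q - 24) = q^5 - 9*q^4 - 3*sqrt(2)*q^4 - 14*q^3 + 27*sqrt(2)*q^3 - 78*sqrt(2)*q^2 + 288*q^2 - 576*q + 216*sqrt(2)*q - 432*sqrt(2)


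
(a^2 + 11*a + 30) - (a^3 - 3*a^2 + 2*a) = -a^3 + 4*a^2 + 9*a + 30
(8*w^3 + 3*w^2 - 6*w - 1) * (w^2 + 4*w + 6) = 8*w^5 + 35*w^4 + 54*w^3 - 7*w^2 - 40*w - 6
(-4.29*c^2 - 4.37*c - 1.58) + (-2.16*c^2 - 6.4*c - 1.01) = -6.45*c^2 - 10.77*c - 2.59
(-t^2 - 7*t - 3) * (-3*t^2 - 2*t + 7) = 3*t^4 + 23*t^3 + 16*t^2 - 43*t - 21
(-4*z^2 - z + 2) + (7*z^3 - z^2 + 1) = 7*z^3 - 5*z^2 - z + 3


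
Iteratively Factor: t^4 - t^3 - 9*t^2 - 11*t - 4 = (t + 1)*(t^3 - 2*t^2 - 7*t - 4) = (t + 1)^2*(t^2 - 3*t - 4) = (t - 4)*(t + 1)^2*(t + 1)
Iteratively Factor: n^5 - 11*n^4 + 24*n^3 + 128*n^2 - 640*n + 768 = (n - 4)*(n^4 - 7*n^3 - 4*n^2 + 112*n - 192) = (n - 4)*(n + 4)*(n^3 - 11*n^2 + 40*n - 48) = (n - 4)^2*(n + 4)*(n^2 - 7*n + 12) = (n - 4)^2*(n - 3)*(n + 4)*(n - 4)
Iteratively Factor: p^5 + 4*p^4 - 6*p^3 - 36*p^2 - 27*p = (p + 1)*(p^4 + 3*p^3 - 9*p^2 - 27*p) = (p + 1)*(p + 3)*(p^3 - 9*p) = (p + 1)*(p + 3)^2*(p^2 - 3*p) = (p - 3)*(p + 1)*(p + 3)^2*(p)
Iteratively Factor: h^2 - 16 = (h - 4)*(h + 4)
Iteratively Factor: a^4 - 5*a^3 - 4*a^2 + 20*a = (a + 2)*(a^3 - 7*a^2 + 10*a) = (a - 5)*(a + 2)*(a^2 - 2*a) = a*(a - 5)*(a + 2)*(a - 2)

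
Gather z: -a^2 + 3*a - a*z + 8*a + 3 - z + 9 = -a^2 + 11*a + z*(-a - 1) + 12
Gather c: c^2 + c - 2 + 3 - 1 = c^2 + c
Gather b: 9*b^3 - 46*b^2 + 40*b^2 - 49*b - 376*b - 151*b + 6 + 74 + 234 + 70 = 9*b^3 - 6*b^2 - 576*b + 384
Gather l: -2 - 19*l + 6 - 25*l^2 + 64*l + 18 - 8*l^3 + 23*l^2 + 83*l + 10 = -8*l^3 - 2*l^2 + 128*l + 32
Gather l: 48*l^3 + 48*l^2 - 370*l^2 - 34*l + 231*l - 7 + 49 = 48*l^3 - 322*l^2 + 197*l + 42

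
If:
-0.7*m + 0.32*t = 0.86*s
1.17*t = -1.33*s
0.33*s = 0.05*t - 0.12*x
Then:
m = 0.542314247837889*x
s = -0.310207688908529*x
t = 0.352629253203712*x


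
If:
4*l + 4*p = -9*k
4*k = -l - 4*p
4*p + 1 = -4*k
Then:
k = -3/5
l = 1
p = 7/20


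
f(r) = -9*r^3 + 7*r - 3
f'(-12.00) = -3881.00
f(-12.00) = 15465.00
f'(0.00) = 7.00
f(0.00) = -3.00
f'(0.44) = 1.77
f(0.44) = -0.69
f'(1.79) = -79.51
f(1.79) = -42.09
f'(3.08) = -249.13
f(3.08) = -244.40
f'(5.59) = -836.70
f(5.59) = -1535.96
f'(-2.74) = -195.71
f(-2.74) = 162.96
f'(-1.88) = -88.43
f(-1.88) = 43.64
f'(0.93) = -16.35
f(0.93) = -3.73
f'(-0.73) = -7.39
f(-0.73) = -4.61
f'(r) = 7 - 27*r^2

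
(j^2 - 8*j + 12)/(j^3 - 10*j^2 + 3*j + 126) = (j - 2)/(j^2 - 4*j - 21)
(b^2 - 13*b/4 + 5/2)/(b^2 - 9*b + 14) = (b - 5/4)/(b - 7)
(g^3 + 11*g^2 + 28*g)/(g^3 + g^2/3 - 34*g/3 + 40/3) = 3*g*(g + 7)/(3*g^2 - 11*g + 10)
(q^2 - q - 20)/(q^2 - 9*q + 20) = (q + 4)/(q - 4)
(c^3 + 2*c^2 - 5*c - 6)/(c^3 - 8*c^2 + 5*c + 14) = (c + 3)/(c - 7)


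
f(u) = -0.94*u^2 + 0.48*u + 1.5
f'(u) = 0.48 - 1.88*u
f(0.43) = 1.53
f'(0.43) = -0.33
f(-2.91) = -7.86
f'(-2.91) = 5.95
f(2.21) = -2.03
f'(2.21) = -3.67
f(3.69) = -9.53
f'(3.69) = -6.46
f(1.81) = -0.71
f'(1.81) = -2.92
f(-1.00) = 0.08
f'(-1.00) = 2.36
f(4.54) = -15.70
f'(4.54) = -8.06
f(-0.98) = 0.13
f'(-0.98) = 2.32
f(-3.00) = -8.40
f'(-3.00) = 6.12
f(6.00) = -29.46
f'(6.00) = -10.80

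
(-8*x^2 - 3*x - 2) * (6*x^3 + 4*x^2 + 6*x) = -48*x^5 - 50*x^4 - 72*x^3 - 26*x^2 - 12*x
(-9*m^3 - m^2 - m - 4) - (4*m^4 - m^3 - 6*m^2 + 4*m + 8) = -4*m^4 - 8*m^3 + 5*m^2 - 5*m - 12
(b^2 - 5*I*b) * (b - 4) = b^3 - 4*b^2 - 5*I*b^2 + 20*I*b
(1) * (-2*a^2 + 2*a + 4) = -2*a^2 + 2*a + 4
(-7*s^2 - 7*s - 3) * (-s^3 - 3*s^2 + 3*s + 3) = 7*s^5 + 28*s^4 + 3*s^3 - 33*s^2 - 30*s - 9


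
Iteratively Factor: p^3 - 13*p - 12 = (p + 3)*(p^2 - 3*p - 4) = (p + 1)*(p + 3)*(p - 4)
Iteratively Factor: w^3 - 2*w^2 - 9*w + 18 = (w + 3)*(w^2 - 5*w + 6) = (w - 2)*(w + 3)*(w - 3)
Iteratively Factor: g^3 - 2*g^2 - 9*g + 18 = (g - 2)*(g^2 - 9) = (g - 2)*(g + 3)*(g - 3)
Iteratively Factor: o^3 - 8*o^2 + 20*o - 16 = (o - 2)*(o^2 - 6*o + 8) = (o - 4)*(o - 2)*(o - 2)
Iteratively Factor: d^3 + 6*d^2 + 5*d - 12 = (d + 4)*(d^2 + 2*d - 3) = (d - 1)*(d + 4)*(d + 3)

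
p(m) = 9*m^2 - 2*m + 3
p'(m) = 18*m - 2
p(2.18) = 41.41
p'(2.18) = 37.24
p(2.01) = 35.34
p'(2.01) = 34.18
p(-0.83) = 10.86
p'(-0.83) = -16.94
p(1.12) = 12.05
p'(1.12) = 18.16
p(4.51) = 177.04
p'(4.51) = 79.18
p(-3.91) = 148.41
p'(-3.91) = -72.38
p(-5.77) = 314.18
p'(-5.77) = -105.86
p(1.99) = 34.66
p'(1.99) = 33.82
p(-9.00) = 750.00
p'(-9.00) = -164.00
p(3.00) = 78.00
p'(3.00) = 52.00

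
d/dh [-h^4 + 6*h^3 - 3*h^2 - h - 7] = -4*h^3 + 18*h^2 - 6*h - 1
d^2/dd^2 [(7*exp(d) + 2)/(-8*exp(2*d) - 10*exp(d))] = (-56*exp(3*d) + 6*exp(2*d) - 60*exp(d) - 25)*exp(-d)/(64*exp(3*d) + 240*exp(2*d) + 300*exp(d) + 125)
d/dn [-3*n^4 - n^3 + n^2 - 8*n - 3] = -12*n^3 - 3*n^2 + 2*n - 8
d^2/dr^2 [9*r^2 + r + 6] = 18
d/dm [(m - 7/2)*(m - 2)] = 2*m - 11/2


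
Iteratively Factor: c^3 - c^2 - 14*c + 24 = (c + 4)*(c^2 - 5*c + 6) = (c - 2)*(c + 4)*(c - 3)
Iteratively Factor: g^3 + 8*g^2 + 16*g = (g + 4)*(g^2 + 4*g) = g*(g + 4)*(g + 4)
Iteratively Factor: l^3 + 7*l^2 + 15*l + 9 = (l + 3)*(l^2 + 4*l + 3) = (l + 3)^2*(l + 1)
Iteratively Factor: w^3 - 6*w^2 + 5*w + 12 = (w - 4)*(w^2 - 2*w - 3) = (w - 4)*(w - 3)*(w + 1)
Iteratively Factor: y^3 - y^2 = (y)*(y^2 - y) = y^2*(y - 1)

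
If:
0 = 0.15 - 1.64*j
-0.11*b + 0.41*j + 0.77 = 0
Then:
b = 7.34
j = 0.09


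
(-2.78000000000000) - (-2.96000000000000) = 0.180000000000000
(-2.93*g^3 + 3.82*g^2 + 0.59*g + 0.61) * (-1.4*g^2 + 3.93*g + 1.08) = 4.102*g^5 - 16.8629*g^4 + 11.0222*g^3 + 5.5903*g^2 + 3.0345*g + 0.6588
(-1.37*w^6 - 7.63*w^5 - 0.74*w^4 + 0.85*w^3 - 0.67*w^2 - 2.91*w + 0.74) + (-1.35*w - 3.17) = -1.37*w^6 - 7.63*w^5 - 0.74*w^4 + 0.85*w^3 - 0.67*w^2 - 4.26*w - 2.43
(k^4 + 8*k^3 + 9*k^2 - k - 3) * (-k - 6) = -k^5 - 14*k^4 - 57*k^3 - 53*k^2 + 9*k + 18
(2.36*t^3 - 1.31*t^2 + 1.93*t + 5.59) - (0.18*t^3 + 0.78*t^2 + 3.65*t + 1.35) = 2.18*t^3 - 2.09*t^2 - 1.72*t + 4.24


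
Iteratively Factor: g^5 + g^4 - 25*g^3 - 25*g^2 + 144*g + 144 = (g - 3)*(g^4 + 4*g^3 - 13*g^2 - 64*g - 48) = (g - 3)*(g + 4)*(g^3 - 13*g - 12) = (g - 4)*(g - 3)*(g + 4)*(g^2 + 4*g + 3) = (g - 4)*(g - 3)*(g + 3)*(g + 4)*(g + 1)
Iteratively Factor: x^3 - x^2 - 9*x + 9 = (x + 3)*(x^2 - 4*x + 3) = (x - 3)*(x + 3)*(x - 1)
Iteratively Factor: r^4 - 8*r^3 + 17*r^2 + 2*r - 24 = (r - 4)*(r^3 - 4*r^2 + r + 6) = (r - 4)*(r + 1)*(r^2 - 5*r + 6) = (r - 4)*(r - 2)*(r + 1)*(r - 3)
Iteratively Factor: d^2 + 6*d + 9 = (d + 3)*(d + 3)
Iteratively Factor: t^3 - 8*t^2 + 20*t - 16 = (t - 4)*(t^2 - 4*t + 4) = (t - 4)*(t - 2)*(t - 2)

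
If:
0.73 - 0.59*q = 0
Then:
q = 1.24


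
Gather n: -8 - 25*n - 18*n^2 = -18*n^2 - 25*n - 8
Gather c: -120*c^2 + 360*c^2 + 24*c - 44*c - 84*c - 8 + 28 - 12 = 240*c^2 - 104*c + 8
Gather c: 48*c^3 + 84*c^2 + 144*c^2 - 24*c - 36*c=48*c^3 + 228*c^2 - 60*c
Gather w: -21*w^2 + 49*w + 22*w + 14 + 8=-21*w^2 + 71*w + 22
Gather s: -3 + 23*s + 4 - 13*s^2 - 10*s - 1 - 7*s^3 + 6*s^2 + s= -7*s^3 - 7*s^2 + 14*s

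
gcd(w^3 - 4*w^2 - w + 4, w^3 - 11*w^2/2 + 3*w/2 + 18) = w - 4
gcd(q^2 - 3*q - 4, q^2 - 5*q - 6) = q + 1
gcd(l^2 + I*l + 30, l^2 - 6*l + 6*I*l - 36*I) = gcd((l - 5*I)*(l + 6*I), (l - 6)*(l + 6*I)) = l + 6*I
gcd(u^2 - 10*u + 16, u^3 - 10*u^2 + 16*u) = u^2 - 10*u + 16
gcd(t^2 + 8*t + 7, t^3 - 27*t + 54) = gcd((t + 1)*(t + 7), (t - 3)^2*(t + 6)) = 1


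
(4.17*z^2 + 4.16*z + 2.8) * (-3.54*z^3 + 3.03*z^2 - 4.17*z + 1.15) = -14.7618*z^5 - 2.0913*z^4 - 14.6961*z^3 - 4.0677*z^2 - 6.892*z + 3.22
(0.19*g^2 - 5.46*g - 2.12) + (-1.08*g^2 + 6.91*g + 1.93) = -0.89*g^2 + 1.45*g - 0.19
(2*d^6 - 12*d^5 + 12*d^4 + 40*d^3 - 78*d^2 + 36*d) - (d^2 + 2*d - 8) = 2*d^6 - 12*d^5 + 12*d^4 + 40*d^3 - 79*d^2 + 34*d + 8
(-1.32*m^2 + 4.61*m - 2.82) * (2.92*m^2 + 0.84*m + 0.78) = -3.8544*m^4 + 12.3524*m^3 - 5.3916*m^2 + 1.227*m - 2.1996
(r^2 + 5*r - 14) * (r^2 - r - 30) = r^4 + 4*r^3 - 49*r^2 - 136*r + 420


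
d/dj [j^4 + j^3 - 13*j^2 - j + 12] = 4*j^3 + 3*j^2 - 26*j - 1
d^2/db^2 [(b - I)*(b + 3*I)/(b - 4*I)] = -42/(b^3 - 12*I*b^2 - 48*b + 64*I)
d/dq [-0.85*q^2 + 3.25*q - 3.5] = 3.25 - 1.7*q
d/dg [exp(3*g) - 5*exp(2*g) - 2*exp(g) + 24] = (3*exp(2*g) - 10*exp(g) - 2)*exp(g)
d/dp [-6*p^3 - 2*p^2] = 2*p*(-9*p - 2)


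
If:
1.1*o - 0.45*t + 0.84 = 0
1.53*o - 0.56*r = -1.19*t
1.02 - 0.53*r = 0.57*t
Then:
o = -0.38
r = 0.93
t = 0.93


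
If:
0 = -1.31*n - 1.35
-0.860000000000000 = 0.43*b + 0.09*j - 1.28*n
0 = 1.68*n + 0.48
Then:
No Solution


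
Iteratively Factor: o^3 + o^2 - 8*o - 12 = (o - 3)*(o^2 + 4*o + 4) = (o - 3)*(o + 2)*(o + 2)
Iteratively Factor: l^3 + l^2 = (l)*(l^2 + l) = l^2*(l + 1)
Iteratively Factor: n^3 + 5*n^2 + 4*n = (n + 4)*(n^2 + n) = n*(n + 4)*(n + 1)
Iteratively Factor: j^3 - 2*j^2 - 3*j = (j - 3)*(j^2 + j) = j*(j - 3)*(j + 1)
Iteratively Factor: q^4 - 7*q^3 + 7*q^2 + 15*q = (q - 5)*(q^3 - 2*q^2 - 3*q) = (q - 5)*(q + 1)*(q^2 - 3*q) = (q - 5)*(q - 3)*(q + 1)*(q)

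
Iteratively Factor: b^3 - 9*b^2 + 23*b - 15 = (b - 1)*(b^2 - 8*b + 15) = (b - 5)*(b - 1)*(b - 3)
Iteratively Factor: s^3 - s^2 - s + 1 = (s + 1)*(s^2 - 2*s + 1) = (s - 1)*(s + 1)*(s - 1)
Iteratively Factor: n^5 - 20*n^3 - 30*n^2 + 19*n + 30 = (n + 3)*(n^4 - 3*n^3 - 11*n^2 + 3*n + 10) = (n + 1)*(n + 3)*(n^3 - 4*n^2 - 7*n + 10) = (n + 1)*(n + 2)*(n + 3)*(n^2 - 6*n + 5) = (n - 5)*(n + 1)*(n + 2)*(n + 3)*(n - 1)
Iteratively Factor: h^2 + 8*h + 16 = (h + 4)*(h + 4)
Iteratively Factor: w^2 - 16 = (w - 4)*(w + 4)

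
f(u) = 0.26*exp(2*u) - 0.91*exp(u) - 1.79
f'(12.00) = 13774195400.66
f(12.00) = 6887023645.11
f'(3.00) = 191.51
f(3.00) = 84.82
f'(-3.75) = -0.02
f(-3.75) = -1.81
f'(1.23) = 2.97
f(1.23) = -1.86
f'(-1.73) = -0.14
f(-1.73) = -1.94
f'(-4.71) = -0.01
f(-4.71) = -1.80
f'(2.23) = 36.51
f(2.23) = 12.23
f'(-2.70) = -0.06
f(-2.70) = -1.85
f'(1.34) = 4.11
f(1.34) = -1.47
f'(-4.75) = -0.01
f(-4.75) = -1.80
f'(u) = 0.52*exp(2*u) - 0.91*exp(u)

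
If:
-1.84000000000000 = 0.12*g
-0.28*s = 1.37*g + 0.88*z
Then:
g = -15.33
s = 75.0238095238095 - 3.14285714285714*z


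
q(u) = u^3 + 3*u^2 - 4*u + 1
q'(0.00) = -4.00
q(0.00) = 1.00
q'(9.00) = 293.00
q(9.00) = 937.00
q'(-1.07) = -6.99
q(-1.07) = 7.49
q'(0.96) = 4.52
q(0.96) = 0.81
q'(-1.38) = -6.57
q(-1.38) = 9.61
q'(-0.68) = -6.69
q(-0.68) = 4.79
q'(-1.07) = -6.99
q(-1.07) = 7.49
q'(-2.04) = -3.76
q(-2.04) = 13.16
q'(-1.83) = -4.93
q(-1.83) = 12.24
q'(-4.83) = 37.01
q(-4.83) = -22.37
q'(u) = 3*u^2 + 6*u - 4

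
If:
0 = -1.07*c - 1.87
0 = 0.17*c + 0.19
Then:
No Solution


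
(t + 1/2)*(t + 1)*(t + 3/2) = t^3 + 3*t^2 + 11*t/4 + 3/4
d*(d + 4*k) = d^2 + 4*d*k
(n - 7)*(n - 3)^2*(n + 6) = n^4 - 7*n^3 - 27*n^2 + 243*n - 378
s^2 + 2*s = s*(s + 2)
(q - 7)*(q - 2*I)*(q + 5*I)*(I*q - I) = I*q^4 - 3*q^3 - 8*I*q^3 + 24*q^2 + 17*I*q^2 - 21*q - 80*I*q + 70*I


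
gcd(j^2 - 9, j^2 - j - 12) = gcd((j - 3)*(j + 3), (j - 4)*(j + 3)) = j + 3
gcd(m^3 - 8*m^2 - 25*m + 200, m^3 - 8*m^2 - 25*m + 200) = m^3 - 8*m^2 - 25*m + 200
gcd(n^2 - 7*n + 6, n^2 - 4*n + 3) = n - 1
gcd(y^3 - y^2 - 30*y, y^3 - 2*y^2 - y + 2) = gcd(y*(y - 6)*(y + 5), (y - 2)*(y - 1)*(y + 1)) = 1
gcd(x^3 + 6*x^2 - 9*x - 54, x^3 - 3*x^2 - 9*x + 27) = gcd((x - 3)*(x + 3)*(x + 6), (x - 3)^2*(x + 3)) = x^2 - 9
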